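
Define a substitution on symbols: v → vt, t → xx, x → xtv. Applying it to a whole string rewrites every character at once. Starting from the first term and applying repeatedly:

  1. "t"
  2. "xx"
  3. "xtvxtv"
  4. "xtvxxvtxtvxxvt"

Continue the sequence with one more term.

xtvxxvtxtvxtvvtxxxtvxxvtxtvxtvvtxx

Replace each of the 14 characters of xtvxxvtxtvxxvt in place — xtv xx vt xtv xtv vt xx xtv xx vt xtv xtv vt xx — and concatenate.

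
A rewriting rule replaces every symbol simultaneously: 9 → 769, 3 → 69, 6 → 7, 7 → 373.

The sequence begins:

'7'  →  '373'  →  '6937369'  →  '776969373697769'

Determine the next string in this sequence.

37337377697769693736977693733737769

φ(776969373697769) expands symbol-by-symbol to 373 373 7 769 7 769 69 373 69 7 769 373 373 7 769; joining the 15 pieces gives the next term.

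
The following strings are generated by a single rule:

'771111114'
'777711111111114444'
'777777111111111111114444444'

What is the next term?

Each string has the form 7^{2n} 1^{4n+2} 4^{3n-2} (n = 1, 2, …).
Setting n = 4 gives 8, 18, 10 characters in each block.

777777771111111111111111114444444444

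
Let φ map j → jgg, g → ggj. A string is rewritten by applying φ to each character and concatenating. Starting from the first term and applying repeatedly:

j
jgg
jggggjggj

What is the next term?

jggggjggjggjggjjggggjggjjgg

Apply φ to jggggjggj symbol by symbol: j→jgg, g→ggj, g→ggj, g→ggj, g→ggj, j→jgg, g→ggj, g→ggj, j→jgg; joined: jgg ggj ggj ggj ggj jgg ggj ggj jgg.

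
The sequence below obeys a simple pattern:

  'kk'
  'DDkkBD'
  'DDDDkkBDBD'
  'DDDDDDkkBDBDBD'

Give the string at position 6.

DDDDDDDDDDkkBDBDBDBDBD

Each term wraps the previous one in DD on the left and BD on the right.
From DDDDDDkkBDBDBD, 2 further steps: DDDDDDkkBDBDBD → DDDDDDDDkkBDBDBDBD → (answer).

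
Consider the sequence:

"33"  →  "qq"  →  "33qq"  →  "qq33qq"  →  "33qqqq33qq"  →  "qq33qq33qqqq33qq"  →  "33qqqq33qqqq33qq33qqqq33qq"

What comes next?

From term 3 onward, concatenate the second-to-last term with the last: 33·qq = 33qq, qq·33qq = qq33qq, …
So term 8 is qq33qq33qqqq33qq·33qqqq33qqqq33qq33qqqq33qq.

qq33qq33qqqq33qq33qqqq33qqqq33qq33qqqq33qq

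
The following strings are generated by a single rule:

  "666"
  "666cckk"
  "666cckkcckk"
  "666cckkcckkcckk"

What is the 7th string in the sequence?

666cckkcckkcckkcckkcckkcckk

Each term is the previous one with cckk appended.
From 666cckkcckkcckk, 3 further steps: 666cckkcckkcckk → 666cckkcckkcckkcckk → 666cckkcckkcckkcckkcckk → (answer).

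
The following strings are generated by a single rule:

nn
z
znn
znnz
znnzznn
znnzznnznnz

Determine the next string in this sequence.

Each term (from the third on) is the previous term followed by the one before it: term 3 = z·nn = znn.
The next term joins znnzznnznnz and znnzznn.

znnzznnznnzznnzznn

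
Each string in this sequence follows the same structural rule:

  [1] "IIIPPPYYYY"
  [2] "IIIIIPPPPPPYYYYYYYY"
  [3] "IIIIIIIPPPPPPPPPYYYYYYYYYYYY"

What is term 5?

IIIIIIIIIIIPPPPPPPPPPPPPPPYYYYYYYYYYYYYYYYYYYY

Each string has the form I^{2n+1} P^{3n} Y^{4n} (n = 1, 2, …).
For term 5, n = 5, so the run lengths are 11, 15, 20.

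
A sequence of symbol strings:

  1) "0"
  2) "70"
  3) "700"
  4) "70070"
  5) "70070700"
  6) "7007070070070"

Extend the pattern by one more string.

From term 3 onward, concatenate the last term with the second-to-last: 70·0 = 700, 700·70 = 70070, …
The next term joins 7007070070070 and 70070700.

700707007007070070700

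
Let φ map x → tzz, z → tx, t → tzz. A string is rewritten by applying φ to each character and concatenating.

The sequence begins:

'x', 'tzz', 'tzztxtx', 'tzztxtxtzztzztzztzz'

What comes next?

Rewriting the 19 symbols of tzztxtxtzztzztzztzz one by one yields tzz tx tx tzz tzz tzz tzz tzz tx tx tzz tx tx tzz tx tx tzz tx tx; concatenated:

tzztxtxtzztzztzztzztzztxtxtzztxtxtzztxtxtzztxtx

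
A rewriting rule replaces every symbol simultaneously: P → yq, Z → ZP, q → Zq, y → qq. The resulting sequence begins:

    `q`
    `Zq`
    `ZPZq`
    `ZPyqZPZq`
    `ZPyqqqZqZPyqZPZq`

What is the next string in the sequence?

φ(ZPyqqqZqZPyqZPZq) expands symbol-by-symbol to ZP yq qq Zq Zq Zq ZP Zq ZP yq qq Zq ZP yq ZP Zq; joining the 16 pieces gives the next term.

ZPyqqqZqZqZqZPZqZPyqqqZqZPyqZPZq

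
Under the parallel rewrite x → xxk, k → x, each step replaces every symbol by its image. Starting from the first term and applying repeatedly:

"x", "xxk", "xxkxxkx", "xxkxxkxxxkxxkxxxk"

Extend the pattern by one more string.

Replace each of the 17 characters of xxkxxkxxxkxxkxxxk in place — xxk xxk x xxk xxk x xxk xxk xxk x xxk xxk x xxk xxk xxk x — and concatenate.

xxkxxkxxxkxxkxxxkxxkxxkxxxkxxkxxxkxxkxxkx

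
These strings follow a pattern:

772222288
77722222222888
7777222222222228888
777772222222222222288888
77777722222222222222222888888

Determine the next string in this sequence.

Each string has the form 7^{n+1} 2^{3n+2} 8^{n+1} (n = 1, 2, …).
For the next term, n = 6, so the run lengths are 7, 20, 7.

7777777222222222222222222228888888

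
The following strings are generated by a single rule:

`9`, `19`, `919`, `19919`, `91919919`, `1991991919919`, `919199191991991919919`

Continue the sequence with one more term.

Each term (from the third on) is the two preceding terms concatenated in order: term 3 = 9·19 = 919.
The next term joins 1991991919919 and 919199191991991919919.

1991991919919919199191991991919919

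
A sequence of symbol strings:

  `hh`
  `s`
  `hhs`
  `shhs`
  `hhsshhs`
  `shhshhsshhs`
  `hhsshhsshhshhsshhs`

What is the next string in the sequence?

Each term (from the third on) is the two preceding terms concatenated in order: term 3 = hh·s = hhs.
The next term joins shhshhsshhs and hhsshhsshhshhsshhs.

shhshhsshhshhsshhsshhshhsshhs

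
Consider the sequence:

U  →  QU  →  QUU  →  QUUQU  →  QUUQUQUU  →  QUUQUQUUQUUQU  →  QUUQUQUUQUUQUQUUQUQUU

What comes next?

QUUQUQUUQUUQUQUUQUQUUQUUQUQUUQUUQU

This is a Fibonacci-style word recurrence s(k) = s(k−1)·s(k−2): e.g. QU·U = QUU.
Continuing: QUUQUQUUQUUQUQUUQUQUU · QUUQUQUUQUUQU gives term 8.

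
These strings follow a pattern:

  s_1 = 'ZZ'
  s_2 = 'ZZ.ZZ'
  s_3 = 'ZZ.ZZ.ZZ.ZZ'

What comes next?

s(k+1) = s(k)·.·s(k) — each term doubles the last with '.' between the halves.
Doubling ZZ.ZZ.ZZ.ZZ with '.' between the halves:

ZZ.ZZ.ZZ.ZZ.ZZ.ZZ.ZZ.ZZ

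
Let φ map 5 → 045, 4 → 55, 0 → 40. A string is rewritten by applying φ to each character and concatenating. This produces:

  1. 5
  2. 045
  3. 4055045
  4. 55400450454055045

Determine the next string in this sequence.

Rewriting the 17 symbols of 55400450454055045 one by one yields 045 045 55 40 40 55 045 40 55 045 55 40 045 045 40 55 045; concatenated:

04504555404055045405504555400450454055045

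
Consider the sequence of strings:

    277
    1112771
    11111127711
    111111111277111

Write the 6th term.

11111111111111127711111

Every step adds 111 to the front and 1 to the end of the previous string.
From 111111111277111, 2 further steps: 111111111277111 → 1111111111112771111 → (answer).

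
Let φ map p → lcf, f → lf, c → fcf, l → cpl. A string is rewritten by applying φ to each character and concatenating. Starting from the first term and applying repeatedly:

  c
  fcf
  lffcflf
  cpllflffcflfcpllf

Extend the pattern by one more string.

fcflcfcplcpllfcpllflffcflfcpllffcflcfcplcpllf

Replace each of the 17 characters of cpllflffcflfcpllf in place — fcf lcf cpl cpl lf cpl lf lf fcf lf cpl lf fcf lcf cpl cpl lf — and concatenate.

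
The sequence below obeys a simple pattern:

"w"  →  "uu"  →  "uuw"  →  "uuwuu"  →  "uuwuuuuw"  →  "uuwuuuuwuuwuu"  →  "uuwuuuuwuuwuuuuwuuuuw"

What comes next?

uuwuuuuwuuwuuuuwuuuuwuuwuuuuwuuwuu

This is a Fibonacci-style word recurrence s(k) = s(k−1)·s(k−2): e.g. uu·w = uuw.
Continuing: uuwuuuuwuuwuuuuwuuuuw · uuwuuuuwuuwuu gives term 8.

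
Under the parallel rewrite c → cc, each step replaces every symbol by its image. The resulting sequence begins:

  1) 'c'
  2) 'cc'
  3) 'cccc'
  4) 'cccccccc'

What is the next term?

Rewriting each symbol of cccccccc: c→cc, c→cc, c→cc, c→cc, c→cc, c→cc, c→cc, c→cc, which concatenates to cc cc cc cc cc cc cc cc.

cccccccccccccccc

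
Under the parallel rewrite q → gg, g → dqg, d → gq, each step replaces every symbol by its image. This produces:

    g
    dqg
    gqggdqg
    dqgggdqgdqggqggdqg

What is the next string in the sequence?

gqggdqgdqgdqggqggdqggqggdqgdqgggdqgdqggqggdqg

Applying the rule to each of the 18 symbols of dqgggdqgdqggqggdqg gives the pieces gq gg dqg dqg dqg gq gg dqg gq gg dqg dqg gg dqg dqg gq gg dqg, which concatenate to the answer.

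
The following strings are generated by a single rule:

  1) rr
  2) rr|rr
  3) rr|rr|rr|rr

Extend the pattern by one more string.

Every step duplicates the string with '|' between the halves.
Doubling rr|rr|rr|rr with '|' between the halves:

rr|rr|rr|rr|rr|rr|rr|rr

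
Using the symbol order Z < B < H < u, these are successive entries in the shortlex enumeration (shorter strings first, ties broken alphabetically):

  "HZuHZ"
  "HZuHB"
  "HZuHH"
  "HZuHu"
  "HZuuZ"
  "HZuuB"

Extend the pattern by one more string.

HZuuH

The successor of HZuuB increments the rightmost position that isn't already u and resets every position after it to Z.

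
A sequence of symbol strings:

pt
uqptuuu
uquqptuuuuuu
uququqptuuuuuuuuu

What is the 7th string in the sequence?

uquququququqptuuuuuuuuuuuuuuuuuu

Each term wraps the previous one in uq on the left and uuu on the right.
From uququqptuuuuuuuuu, 3 further steps: uququqptuuuuuuuuu → uquququqptuuuuuuuuuuuu → uququququqptuuuuuuuuuuuuuuu → (answer).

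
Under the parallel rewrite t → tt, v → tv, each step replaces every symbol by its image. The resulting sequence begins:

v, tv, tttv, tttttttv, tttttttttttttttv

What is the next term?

φ(tttttttttttttttv) expands symbol-by-symbol to tt tt tt tt tt tt tt tt tt tt tt tt tt tt tt tv; joining the 16 pieces gives the next term.

tttttttttttttttttttttttttttttttv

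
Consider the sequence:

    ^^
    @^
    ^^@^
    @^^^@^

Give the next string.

This is a Fibonacci-style word recurrence s(k) = s(k−2)·s(k−1): e.g. ^^·@^ = ^^@^.
Continuing: ^^@^ · @^^^@^ gives term 5.

^^@^@^^^@^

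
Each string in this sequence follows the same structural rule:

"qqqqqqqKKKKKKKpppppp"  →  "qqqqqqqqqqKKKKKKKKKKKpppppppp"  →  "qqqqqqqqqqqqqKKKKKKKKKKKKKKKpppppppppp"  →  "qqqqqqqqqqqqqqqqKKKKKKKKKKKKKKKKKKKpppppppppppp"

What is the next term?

Reading off run lengths: q runs 7, 10, 13, 16; K runs 7, 11, 15, 19; p runs 6, 8, 10, 12 — each is linear in n, where the shown terms are n = 2, 3, 4, 5.
At n = 6 the blocks have lengths 19, 23, 14.

qqqqqqqqqqqqqqqqqqqKKKKKKKKKKKKKKKKKKKKKKKpppppppppppppp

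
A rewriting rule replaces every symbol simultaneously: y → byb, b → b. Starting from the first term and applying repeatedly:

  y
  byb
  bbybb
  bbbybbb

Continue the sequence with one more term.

Expanding bbbybbb: b→b, b→b, b→b, y→byb, b→b, b→b, b→b. Concatenated: b b b byb b b b.

bbbbybbbb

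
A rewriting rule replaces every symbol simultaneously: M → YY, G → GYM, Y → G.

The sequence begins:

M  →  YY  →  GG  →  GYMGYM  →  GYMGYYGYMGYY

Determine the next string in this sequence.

GYMGYYGYMGGGYMGYYGYMGG

Rewriting each symbol of GYMGYYGYMGYY: G→GYM, Y→G, M→YY, G→GYM, Y→G, Y→G, G→GYM, Y→G, M→YY, G→GYM, Y→G, Y→G, which concatenates to GYM G YY GYM G G GYM G YY GYM G G.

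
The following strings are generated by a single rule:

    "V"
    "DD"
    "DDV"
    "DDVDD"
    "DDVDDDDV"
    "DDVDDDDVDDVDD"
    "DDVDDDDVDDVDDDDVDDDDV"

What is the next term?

This is a Fibonacci-style word recurrence s(k) = s(k−1)·s(k−2): e.g. DD·V = DDV.
So term 8 is DDVDDDDVDDVDDDDVDDDDV·DDVDDDDVDDVDD.

DDVDDDDVDDVDDDDVDDDDVDDVDDDDVDDVDD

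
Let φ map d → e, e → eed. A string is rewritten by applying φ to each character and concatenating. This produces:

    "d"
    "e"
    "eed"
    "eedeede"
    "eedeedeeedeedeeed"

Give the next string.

Rewriting the 17 symbols of eedeedeeedeedeeed one by one yields eed eed e eed eed e eed eed eed e eed eed e eed eed eed e; concatenated:

eedeedeeedeedeeedeedeedeeedeedeeedeedeede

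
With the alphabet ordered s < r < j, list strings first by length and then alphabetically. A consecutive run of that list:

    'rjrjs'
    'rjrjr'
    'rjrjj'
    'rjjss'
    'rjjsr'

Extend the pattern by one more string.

rjjsj

The successor of rjjsr increments the rightmost position that isn't already j and resets every position after it to s.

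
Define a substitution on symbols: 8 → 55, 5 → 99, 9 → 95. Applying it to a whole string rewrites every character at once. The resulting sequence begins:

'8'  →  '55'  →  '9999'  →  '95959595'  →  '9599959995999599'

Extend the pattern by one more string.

95999595959995959599959595999595

Applying the rule to each of the 16 symbols of 9599959995999599 gives the pieces 95 99 95 95 95 99 95 95 95 99 95 95 95 99 95 95, which concatenate to the answer.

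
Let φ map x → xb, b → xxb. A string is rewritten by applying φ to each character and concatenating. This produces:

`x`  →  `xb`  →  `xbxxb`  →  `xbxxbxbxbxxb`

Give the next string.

xbxxbxbxbxxbxbxxbxbxxbxbxbxxb

Expanding xbxxbxbxbxxb: x→xb, b→xxb, x→xb, x→xb, b→xxb, x→xb, b→xxb, x→xb, b→xxb, x→xb, x→xb, b→xxb. Concatenated: xb xxb xb xb xxb xb xxb xb xxb xb xb xxb.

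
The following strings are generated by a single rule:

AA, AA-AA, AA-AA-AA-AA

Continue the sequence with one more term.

AA-AA-AA-AA-AA-AA-AA-AA

s(k+1) = s(k)·-·s(k) — each term doubles the last with '-' between the halves.
One more doubling of AA-AA-AA-AA gives the answer.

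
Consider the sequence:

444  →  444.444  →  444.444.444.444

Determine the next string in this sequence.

444.444.444.444.444.444.444.444

Each string is two copies of the previous one joined by '.'.
So the next term is two copies of 444.444.444.444 with '.' between the halves.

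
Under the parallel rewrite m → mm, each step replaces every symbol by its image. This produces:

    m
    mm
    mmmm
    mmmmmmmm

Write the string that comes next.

Rewriting each symbol of mmmmmmmm: m→mm, m→mm, m→mm, m→mm, m→mm, m→mm, m→mm, m→mm, which concatenates to mm mm mm mm mm mm mm mm.

mmmmmmmmmmmmmmmm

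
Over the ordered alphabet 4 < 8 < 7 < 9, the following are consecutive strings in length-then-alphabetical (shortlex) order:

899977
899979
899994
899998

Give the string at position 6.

899999

Stepping forward 2 times from 899998: 899998 → 899997, then the target.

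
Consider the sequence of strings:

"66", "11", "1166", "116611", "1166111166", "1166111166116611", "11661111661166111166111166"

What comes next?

116611116611661111661111661166111166116611

This is a Fibonacci-style word recurrence s(k) = s(k−1)·s(k−2): e.g. 11·66 = 1166.
The next term joins 11661111661166111166111166 and 1166111166116611.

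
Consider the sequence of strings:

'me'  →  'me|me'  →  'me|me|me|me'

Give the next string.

Every step duplicates the string with '|' between the halves.
One more doubling of me|me|me|me gives the answer.

me|me|me|me|me|me|me|me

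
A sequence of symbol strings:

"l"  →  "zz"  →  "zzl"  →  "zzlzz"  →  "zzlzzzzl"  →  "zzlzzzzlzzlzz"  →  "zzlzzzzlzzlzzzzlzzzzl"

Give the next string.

zzlzzzzlzzlzzzzlzzzzlzzlzzzzlzzlzz

From term 3 onward, concatenate the last term with the second-to-last: zz·l = zzl, zzl·zz = zzlzz, …
So term 8 is zzlzzzzlzzlzzzzlzzzzl·zzlzzzzlzzlzz.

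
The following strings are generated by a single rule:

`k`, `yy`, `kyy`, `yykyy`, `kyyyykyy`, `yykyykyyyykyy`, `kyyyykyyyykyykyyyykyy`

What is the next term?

yykyykyyyykyykyyyykyyyykyykyyyykyy

Each term (from the third on) is the two preceding terms concatenated in order: term 3 = k·yy = kyy.
The next term joins yykyykyyyykyy and kyyyykyyyykyykyyyykyy.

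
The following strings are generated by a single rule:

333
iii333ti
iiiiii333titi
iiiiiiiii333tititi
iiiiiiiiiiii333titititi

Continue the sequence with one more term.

iiiiiiiiiiiiiii333tititititi

s(k+1) = iii·s(k)·ti, so each term gains iii as a prefix and ti as a suffix.
So the next term is iii·iiiiiiiiiiii333titititi·ti.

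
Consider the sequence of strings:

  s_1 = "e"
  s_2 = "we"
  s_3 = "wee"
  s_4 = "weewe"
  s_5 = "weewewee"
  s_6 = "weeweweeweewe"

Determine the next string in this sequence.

weeweweeweeweweewewee

From term 3 onward, concatenate the last term with the second-to-last: we·e = wee, wee·we = weewe, …
Continuing: weeweweeweewe · weewewee gives term 7.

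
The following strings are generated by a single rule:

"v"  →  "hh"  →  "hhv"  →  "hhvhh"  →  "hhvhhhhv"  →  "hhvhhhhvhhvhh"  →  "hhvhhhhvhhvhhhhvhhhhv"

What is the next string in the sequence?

hhvhhhhvhhvhhhhvhhhhvhhvhhhhvhhvhh

From term 3 onward, concatenate the last term with the second-to-last: hh·v = hhv, hhv·hh = hhvhh, …
So term 8 is hhvhhhhvhhvhhhhvhhhhv·hhvhhhhvhhvhh.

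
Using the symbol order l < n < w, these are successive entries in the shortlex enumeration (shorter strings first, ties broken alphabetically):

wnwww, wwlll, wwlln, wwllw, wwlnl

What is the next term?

Treat wwlnl as a base-3 numeral over the given alphabet and add one, carrying through any trailing w's.

wwlnn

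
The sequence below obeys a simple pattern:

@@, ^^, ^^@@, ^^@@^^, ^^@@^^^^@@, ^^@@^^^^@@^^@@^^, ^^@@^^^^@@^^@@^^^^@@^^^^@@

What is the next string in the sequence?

^^@@^^^^@@^^@@^^^^@@^^^^@@^^@@^^^^@@^^@@^^

Each term (from the third on) is the previous term followed by the one before it: term 3 = ^^·@@ = ^^@@.
The next term joins ^^@@^^^^@@^^@@^^^^@@^^^^@@ and ^^@@^^^^@@^^@@^^.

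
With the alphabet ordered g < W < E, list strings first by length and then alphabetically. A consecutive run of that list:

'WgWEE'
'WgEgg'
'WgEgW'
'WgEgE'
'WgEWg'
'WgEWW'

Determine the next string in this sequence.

The successor of WgEWW increments the rightmost position that isn't already E and resets every position after it to g.

WgEWE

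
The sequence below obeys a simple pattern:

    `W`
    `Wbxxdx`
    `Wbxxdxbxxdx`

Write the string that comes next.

The strings grow by a fixed suffix bxxdx each time.
So the next term is Wbxxdxbxxdx·bxxdx.

Wbxxdxbxxdxbxxdx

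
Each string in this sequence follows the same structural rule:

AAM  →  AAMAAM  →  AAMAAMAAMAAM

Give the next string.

AAMAAMAAMAAMAAMAAMAAMAAM

Every step duplicates the string.
One more doubling of AAMAAMAAMAAM gives the answer.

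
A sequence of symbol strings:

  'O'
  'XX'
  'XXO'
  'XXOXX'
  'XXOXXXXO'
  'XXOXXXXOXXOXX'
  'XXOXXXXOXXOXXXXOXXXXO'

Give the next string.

XXOXXXXOXXOXXXXOXXXXOXXOXXXXOXXOXX

Each term (from the third on) is the previous term followed by the one before it: term 3 = XX·O = XXO.
So term 8 is XXOXXXXOXXOXXXXOXXXXO·XXOXXXXOXXOXX.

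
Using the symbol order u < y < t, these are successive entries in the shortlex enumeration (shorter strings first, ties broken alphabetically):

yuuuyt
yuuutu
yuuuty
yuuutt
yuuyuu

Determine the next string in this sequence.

Find the rightmost character of yuuyuu below t, bump it to the next letter, and reset everything to its right to u.

yuuyuy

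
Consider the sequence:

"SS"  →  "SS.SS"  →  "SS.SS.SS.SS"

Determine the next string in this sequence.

Each string is two copies of the previous one joined by '.'.
Doubling SS.SS.SS.SS with '.' between the halves:

SS.SS.SS.SS.SS.SS.SS.SS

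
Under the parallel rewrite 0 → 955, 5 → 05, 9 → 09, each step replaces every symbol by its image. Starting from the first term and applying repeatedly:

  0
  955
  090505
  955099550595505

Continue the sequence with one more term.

Rewriting the 15 symbols of 955099550595505 one by one yields 09 05 05 955 09 09 05 05 955 05 09 05 05 955 05; concatenated:

090505955090905059550509050595505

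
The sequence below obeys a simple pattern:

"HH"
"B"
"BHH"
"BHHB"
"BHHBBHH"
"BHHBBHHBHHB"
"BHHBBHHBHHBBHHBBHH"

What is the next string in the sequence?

Each term (from the third on) is the previous term followed by the one before it: term 3 = B·HH = BHH.
The next term joins BHHBBHHBHHBBHHBBHH and BHHBBHHBHHB.

BHHBBHHBHHBBHHBBHHBHHBBHHBHHB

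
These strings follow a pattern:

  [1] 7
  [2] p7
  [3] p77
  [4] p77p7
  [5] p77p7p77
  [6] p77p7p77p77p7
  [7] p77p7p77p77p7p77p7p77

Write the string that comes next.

p77p7p77p77p7p77p7p77p77p7p77p77p7

From term 3 onward, concatenate the last term with the second-to-last: p7·7 = p77, p77·p7 = p77p7, …
So term 8 is p77p7p77p77p7p77p7p77·p77p7p77p77p7.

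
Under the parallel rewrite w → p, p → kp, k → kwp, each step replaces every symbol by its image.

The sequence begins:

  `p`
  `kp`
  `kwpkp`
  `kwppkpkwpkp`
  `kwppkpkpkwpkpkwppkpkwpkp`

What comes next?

kwppkpkpkwpkpkwpkpkwppkpkwpkpkwppkpkpkwpkpkwppkpkwpkp

φ(kwppkpkpkwpkpkwppkpkwpkp) expands symbol-by-symbol to kwp p kp kp kwp kp kwp kp kwp p kp kwp kp kwp p kp kp kwp kp kwp p kp kwp kp; joining the 24 pieces gives the next term.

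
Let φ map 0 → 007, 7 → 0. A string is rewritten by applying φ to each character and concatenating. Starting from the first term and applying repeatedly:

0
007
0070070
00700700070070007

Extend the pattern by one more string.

00700700070070007007007000700700070070070

φ(00700700070070007) expands symbol-by-symbol to 007 007 0 007 007 0 007 007 007 0 007 007 0 007 007 007 0; joining the 17 pieces gives the next term.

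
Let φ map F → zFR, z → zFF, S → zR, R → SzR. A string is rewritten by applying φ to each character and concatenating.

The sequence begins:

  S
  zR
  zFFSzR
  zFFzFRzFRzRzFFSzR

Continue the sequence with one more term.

Applying the rule to each of the 17 symbols of zFFzFRzFRzRzFFSzR gives the pieces zFF zFR zFR zFF zFR SzR zFF zFR SzR zFF SzR zFF zFR zFR zR zFF SzR, which concatenate to the answer.

zFFzFRzFRzFFzFRSzRzFFzFRSzRzFFSzRzFFzFRzFRzRzFFSzR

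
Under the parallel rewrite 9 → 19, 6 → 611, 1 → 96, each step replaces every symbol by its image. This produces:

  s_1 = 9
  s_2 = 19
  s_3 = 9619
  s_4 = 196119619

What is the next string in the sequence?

Expanding 196119619: 1→96, 9→19, 6→611, 1→96, 1→96, 9→19, 6→611, 1→96, 9→19. Concatenated: 96 19 611 96 96 19 611 96 19.

96196119696196119619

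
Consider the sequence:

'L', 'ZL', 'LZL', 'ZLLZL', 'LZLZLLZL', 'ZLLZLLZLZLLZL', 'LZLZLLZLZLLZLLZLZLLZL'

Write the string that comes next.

ZLLZLLZLZLLZLLZLZLLZLZLLZLLZLZLLZL

From term 3 onward, concatenate the second-to-last term with the last: L·ZL = LZL, ZL·LZL = ZLLZL, …
So term 8 is ZLLZLLZLZLLZL·LZLZLLZLZLLZLLZLZLLZL.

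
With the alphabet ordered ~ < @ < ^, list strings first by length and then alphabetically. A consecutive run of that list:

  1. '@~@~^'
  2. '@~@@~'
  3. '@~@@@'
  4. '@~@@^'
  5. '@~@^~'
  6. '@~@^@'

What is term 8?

@~^~~

Advancing 2 positions from @~@^@ through @~@^@ → @~@^^ reaches term 8.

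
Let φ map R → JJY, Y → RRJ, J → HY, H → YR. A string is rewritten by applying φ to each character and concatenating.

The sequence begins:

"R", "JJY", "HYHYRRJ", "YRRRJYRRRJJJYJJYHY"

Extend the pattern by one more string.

RRJJJYJJYJJYHYRRJJJYJJYJJYHYHYHYRRJHYHYRRJYRRRJ

Applying the rule to each of the 18 symbols of YRRRJYRRRJJJYJJYHY gives the pieces RRJ JJY JJY JJY HY RRJ JJY JJY JJY HY HY HY RRJ HY HY RRJ YR RRJ, which concatenate to the answer.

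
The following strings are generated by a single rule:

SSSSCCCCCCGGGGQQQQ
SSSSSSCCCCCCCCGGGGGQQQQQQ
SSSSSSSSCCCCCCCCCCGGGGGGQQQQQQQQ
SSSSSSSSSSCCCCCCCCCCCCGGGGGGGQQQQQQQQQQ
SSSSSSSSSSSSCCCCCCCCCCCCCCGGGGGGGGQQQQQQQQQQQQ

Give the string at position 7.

Each string has the form S^{2n} C^{2n+2} G^{n+2} Q^{2n}, where the shown terms are n = 2, 3, 4, 5, 6.
Setting n = 8 gives 16, 18, 10, 16 characters in each block.

SSSSSSSSSSSSSSSSCCCCCCCCCCCCCCCCCCGGGGGGGGGGQQQQQQQQQQQQQQQQ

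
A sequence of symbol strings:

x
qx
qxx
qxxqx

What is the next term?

qxxqxqxx

From term 3 onward, concatenate the last term with the second-to-last: qx·x = qxx, qxx·qx = qxxqx, …
Continuing: qxxqx · qxx gives term 5.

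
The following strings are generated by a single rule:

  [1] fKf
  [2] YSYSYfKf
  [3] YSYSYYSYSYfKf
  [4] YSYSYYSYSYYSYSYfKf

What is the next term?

Each term is the previous one with YSYSY prepended.
So the next term is YSYSY·YSYSYYSYSYYSYSYfKf.

YSYSYYSYSYYSYSYYSYSYfKf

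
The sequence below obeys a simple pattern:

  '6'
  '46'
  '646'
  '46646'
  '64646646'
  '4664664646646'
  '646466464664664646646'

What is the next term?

4664664646646646466464664664646646

Each term (from the third on) is the two preceding terms concatenated in order: term 3 = 6·46 = 646.
So term 8 is 4664664646646·646466464664664646646.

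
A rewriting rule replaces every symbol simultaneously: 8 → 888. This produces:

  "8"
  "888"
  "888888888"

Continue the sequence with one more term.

Apply φ to 888888888 symbol by symbol: 8→888, 8→888, 8→888, 8→888, 8→888, 8→888, 8→888, 8→888, 8→888; joined: 888 888 888 888 888 888 888 888 888.

888888888888888888888888888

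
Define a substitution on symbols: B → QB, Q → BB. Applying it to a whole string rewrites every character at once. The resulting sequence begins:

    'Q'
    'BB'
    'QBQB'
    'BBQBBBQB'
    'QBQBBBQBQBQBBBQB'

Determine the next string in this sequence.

Replace each of the 16 characters of QBQBBBQBQBQBBBQB in place — BB QB BB QB QB QB BB QB BB QB BB QB QB QB BB QB — and concatenate.

BBQBBBQBQBQBBBQBBBQBBBQBQBQBBBQB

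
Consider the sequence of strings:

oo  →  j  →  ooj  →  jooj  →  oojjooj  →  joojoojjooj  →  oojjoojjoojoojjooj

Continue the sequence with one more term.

Each term (from the third on) is the two preceding terms concatenated in order: term 3 = oo·j = ooj.
Continuing: joojoojjooj · oojjoojjoojoojjooj gives term 8.

joojoojjoojoojjoojjoojoojjooj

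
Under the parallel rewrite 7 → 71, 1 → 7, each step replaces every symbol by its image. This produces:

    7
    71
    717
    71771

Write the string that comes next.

Rewriting each symbol of 71771: 7→71, 1→7, 7→71, 7→71, 1→7, which concatenates to 71 7 71 71 7.

71771717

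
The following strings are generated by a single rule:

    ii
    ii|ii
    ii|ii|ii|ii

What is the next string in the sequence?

Every step duplicates the string with '|' between the halves.
Doubling ii|ii|ii|ii with '|' between the halves:

ii|ii|ii|ii|ii|ii|ii|ii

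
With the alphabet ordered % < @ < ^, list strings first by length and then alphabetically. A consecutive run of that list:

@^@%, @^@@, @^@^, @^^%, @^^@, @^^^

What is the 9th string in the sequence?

^%%^

Advancing 3 positions from @^^^ through @^^^ → ^%%% → ^%%@ reaches term 9.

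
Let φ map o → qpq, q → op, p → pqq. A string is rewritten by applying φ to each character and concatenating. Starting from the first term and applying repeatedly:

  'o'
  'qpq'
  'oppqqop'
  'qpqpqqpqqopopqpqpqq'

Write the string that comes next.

Rewriting the 19 symbols of qpqpqqpqqopopqpqpqq one by one yields op pqq op pqq op op pqq op op qpq pqq qpq pqq op pqq op pqq op op; concatenated:

oppqqoppqqopoppqqopopqpqpqqqpqpqqoppqqoppqqopop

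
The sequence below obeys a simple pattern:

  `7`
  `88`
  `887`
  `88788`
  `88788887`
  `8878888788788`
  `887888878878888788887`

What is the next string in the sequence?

This is a Fibonacci-style word recurrence s(k) = s(k−1)·s(k−2): e.g. 88·7 = 887.
So term 8 is 887888878878888788887·8878888788788.

8878888788788887888878878888788788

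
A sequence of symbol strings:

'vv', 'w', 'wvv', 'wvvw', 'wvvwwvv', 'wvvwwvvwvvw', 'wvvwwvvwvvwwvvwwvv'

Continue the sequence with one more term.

Each term (from the third on) is the previous term followed by the one before it: term 3 = w·vv = wvv.
Continuing: wvvwwvvwvvwwvvwwvv · wvvwwvvwvvw gives term 8.

wvvwwvvwvvwwvvwwvvwvvwwvvwvvw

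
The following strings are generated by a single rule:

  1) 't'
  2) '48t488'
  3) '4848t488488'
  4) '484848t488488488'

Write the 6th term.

4848484848t488488488488488

s(k+1) = 48·s(k)·488, so each term gains 48 as a prefix and 488 as a suffix.
From 484848t488488488, 2 further steps: 484848t488488488 → 48484848t488488488488 → (answer).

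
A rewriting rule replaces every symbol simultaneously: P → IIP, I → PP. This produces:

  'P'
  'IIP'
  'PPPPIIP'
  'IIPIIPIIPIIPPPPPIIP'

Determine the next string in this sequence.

PPPPIIPPPPPIIPPPPPIIPPPPPIIPIIPIIPIIPIIPPPPPIIP

φ(IIPIIPIIPIIPPPPPIIP) expands symbol-by-symbol to PP PP IIP PP PP IIP PP PP IIP PP PP IIP IIP IIP IIP IIP PP PP IIP; joining the 19 pieces gives the next term.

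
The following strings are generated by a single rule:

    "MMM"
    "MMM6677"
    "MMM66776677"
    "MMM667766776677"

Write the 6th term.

MMM66776677667766776677

Every step adds 6677 to the end: s(k+1) = s(k)·6677.
From MMM667766776677, 2 further steps: MMM667766776677 → MMM6677667766776677 → (answer).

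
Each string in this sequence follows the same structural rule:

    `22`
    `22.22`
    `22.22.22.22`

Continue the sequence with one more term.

s(k+1) = s(k)·.·s(k) — each term doubles the last with '.' between the halves.
So the next term is two copies of 22.22.22.22 with '.' between the halves.

22.22.22.22.22.22.22.22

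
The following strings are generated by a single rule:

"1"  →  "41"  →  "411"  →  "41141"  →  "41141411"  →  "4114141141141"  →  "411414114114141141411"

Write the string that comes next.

This is a Fibonacci-style word recurrence s(k) = s(k−1)·s(k−2): e.g. 41·1 = 411.
The next term joins 411414114114141141411 and 4114141141141.

4114141141141411414114114141141141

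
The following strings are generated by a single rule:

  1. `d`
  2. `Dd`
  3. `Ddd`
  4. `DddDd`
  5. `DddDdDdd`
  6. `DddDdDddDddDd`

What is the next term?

From term 3 onward, concatenate the last term with the second-to-last: Dd·d = Ddd, Ddd·Dd = DddDd, …
So term 7 is DddDdDddDddDd·DddDdDdd.

DddDdDddDddDdDddDdDdd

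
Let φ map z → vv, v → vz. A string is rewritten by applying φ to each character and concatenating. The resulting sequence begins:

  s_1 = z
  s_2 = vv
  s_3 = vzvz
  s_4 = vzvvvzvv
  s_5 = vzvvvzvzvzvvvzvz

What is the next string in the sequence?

Replace each of the 16 characters of vzvvvzvzvzvvvzvz in place — vz vv vz vz vz vv vz vv vz vv vz vz vz vv vz vv — and concatenate.

vzvvvzvzvzvvvzvvvzvvvzvzvzvvvzvv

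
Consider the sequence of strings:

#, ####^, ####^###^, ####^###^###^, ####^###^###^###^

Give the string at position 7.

####^###^###^###^###^###^

Each term is the previous one with ###^ appended.
From ####^###^###^###^, 2 further steps: ####^###^###^###^ → ####^###^###^###^###^ → (answer).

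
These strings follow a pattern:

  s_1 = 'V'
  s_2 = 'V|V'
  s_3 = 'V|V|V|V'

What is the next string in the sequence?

Each string is two copies of the previous one joined by '|'.
So the next term is two copies of V|V|V|V with '|' between the halves.

V|V|V|V|V|V|V|V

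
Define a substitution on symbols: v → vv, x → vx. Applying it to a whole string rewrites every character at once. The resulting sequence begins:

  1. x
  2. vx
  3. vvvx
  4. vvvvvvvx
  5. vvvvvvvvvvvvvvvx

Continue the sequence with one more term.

vvvvvvvvvvvvvvvvvvvvvvvvvvvvvvvx

Applying the rule to each of the 16 symbols of vvvvvvvvvvvvvvvx gives the pieces vv vv vv vv vv vv vv vv vv vv vv vv vv vv vv vx, which concatenate to the answer.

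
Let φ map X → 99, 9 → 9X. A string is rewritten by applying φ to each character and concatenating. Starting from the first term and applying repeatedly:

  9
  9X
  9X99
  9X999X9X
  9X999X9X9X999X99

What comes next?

Rewriting the 16 symbols of 9X999X9X9X999X99 one by one yields 9X 99 9X 9X 9X 99 9X 99 9X 99 9X 9X 9X 99 9X 9X; concatenated:

9X999X9X9X999X999X999X9X9X999X9X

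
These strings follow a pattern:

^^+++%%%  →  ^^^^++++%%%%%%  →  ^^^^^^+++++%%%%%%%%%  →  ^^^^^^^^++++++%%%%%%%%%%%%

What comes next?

Each string has the form ^^{2n} +^{n+2} %^{3n} (n = 1, 2, …).
At n = 5 the blocks have lengths 10, 7, 15.

^^^^^^^^^^+++++++%%%%%%%%%%%%%%%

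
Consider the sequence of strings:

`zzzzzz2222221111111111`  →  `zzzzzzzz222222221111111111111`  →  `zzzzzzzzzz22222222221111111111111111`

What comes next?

The n-th term is 2n z's then 2n 2's then 3n+1 1's, where the shown terms are n = 3, 4, 5.
For the next term, n = 6, so the run lengths are 12, 12, 19.

zzzzzzzzzzzz2222222222221111111111111111111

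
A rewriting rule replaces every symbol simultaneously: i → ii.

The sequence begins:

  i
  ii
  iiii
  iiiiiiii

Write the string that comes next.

iiiiiiiiiiiiiiii

Rewriting each symbol of iiiiiiii: i→ii, i→ii, i→ii, i→ii, i→ii, i→ii, i→ii, i→ii, which concatenates to ii ii ii ii ii ii ii ii.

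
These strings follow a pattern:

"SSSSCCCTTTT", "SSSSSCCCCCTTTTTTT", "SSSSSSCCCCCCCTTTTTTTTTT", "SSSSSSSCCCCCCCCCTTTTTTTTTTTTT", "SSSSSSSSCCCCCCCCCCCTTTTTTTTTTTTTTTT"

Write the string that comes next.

SSSSSSSSSCCCCCCCCCCCCCTTTTTTTTTTTTTTTTTTT

Reading off run lengths: S runs 4, 5, 6, 7, 8; C runs 3, 5, 7, 9, 11; T runs 4, 7, 10, 13, 16 — each is linear in n (n = 1, 2, …).
For the next term, n = 6, so the run lengths are 9, 13, 19.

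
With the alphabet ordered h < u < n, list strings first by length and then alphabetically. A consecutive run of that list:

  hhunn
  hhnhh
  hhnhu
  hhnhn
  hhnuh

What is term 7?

Advancing 2 positions from hhnuh through hhnuh → hhnuu reaches term 7.

hhnun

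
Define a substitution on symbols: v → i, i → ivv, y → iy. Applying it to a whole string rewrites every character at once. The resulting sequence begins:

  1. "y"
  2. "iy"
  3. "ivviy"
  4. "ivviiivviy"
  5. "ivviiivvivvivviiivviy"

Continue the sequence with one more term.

ivviiivvivvivviiivviiivviiivvivvivviiivviy

φ(ivviiivvivvivviiivviy) expands symbol-by-symbol to ivv i i ivv ivv ivv i i ivv i i ivv i i ivv ivv ivv i i ivv iy; joining the 21 pieces gives the next term.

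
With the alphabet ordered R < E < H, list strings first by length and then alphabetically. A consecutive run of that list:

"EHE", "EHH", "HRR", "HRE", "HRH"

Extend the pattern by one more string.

HER

Find the rightmost character of HRH below H, bump it to the next letter, and reset everything to its right to R.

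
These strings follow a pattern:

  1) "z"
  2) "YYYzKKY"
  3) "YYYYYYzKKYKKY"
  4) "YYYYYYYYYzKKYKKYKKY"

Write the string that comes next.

Every step adds YYY to the front and KKY to the end of the previous string.
Applying this once more to YYYYYYYYYzKKYKKYKKY:

YYYYYYYYYYYYzKKYKKYKKYKKY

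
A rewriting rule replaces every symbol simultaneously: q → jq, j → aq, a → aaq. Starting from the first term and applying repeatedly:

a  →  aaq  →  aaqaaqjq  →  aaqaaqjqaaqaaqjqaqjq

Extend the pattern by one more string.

φ(aaqaaqjqaaqaaqjqaqjq) expands symbol-by-symbol to aaq aaq jq aaq aaq jq aq jq aaq aaq jq aaq aaq jq aq jq aaq jq aq jq; joining the 20 pieces gives the next term.

aaqaaqjqaaqaaqjqaqjqaaqaaqjqaaqaaqjqaqjqaaqjqaqjq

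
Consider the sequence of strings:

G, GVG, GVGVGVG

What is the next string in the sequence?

GVGVGVGVGVGVGVG

Every step duplicates the string with 'V' between the halves.
One more doubling of GVGVGVG gives the answer.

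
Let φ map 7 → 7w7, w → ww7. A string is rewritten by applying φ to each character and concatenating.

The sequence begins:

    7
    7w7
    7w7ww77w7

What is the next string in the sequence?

Rewriting each symbol of 7w7ww77w7: 7→7w7, w→ww7, 7→7w7, w→ww7, w→ww7, 7→7w7, 7→7w7, w→ww7, 7→7w7, which concatenates to 7w7 ww7 7w7 ww7 ww7 7w7 7w7 ww7 7w7.

7w7ww77w7ww7ww77w77w7ww77w7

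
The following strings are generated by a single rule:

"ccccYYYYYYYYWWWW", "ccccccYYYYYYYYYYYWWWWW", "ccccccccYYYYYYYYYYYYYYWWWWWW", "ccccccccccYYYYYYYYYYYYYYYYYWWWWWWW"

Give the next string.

Each string has the form c^{2n} Y^{3n+2} W^{n+2}, where the shown terms are n = 2, 3, 4, 5.
At n = 6 the blocks have lengths 12, 20, 8.

ccccccccccccYYYYYYYYYYYYYYYYYYYYWWWWWWWW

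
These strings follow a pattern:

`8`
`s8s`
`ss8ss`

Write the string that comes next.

sss8sss

Every step adds s to the front and s to the end of the previous string.
So the next term is s·ss8ss·s.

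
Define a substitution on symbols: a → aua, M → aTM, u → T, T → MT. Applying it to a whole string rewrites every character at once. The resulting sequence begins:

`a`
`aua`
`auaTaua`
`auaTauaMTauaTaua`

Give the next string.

φ(auaTauaMTauaTaua) expands symbol-by-symbol to aua T aua MT aua T aua aTM MT aua T aua MT aua T aua; joining the 16 pieces gives the next term.

auaTauaMTauaTauaaTMMTauaTauaMTauaTaua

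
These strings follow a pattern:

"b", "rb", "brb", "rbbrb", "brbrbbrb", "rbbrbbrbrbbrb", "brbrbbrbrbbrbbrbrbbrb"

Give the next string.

Each term (from the third on) is the two preceding terms concatenated in order: term 3 = b·rb = brb.
Continuing: rbbrbbrbrbbrb · brbrbbrbrbbrbbrbrbbrb gives term 8.

rbbrbbrbrbbrbbrbrbbrbrbbrbbrbrbbrb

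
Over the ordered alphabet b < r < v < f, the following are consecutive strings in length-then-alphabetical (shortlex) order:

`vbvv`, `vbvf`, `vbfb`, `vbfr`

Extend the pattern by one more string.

The successor of vbfr increments the rightmost position that isn't already f and resets every position after it to b.

vbfv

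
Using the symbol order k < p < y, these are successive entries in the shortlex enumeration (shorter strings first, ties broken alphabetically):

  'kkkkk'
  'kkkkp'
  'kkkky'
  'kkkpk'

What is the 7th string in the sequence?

kkkyk

Stepping forward 3 times from kkkpk: kkkpk → kkkpp → kkkpy, then the target.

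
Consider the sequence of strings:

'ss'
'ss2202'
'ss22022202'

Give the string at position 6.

The strings grow by a fixed suffix 2202 each time.
From ss22022202, 3 further steps: ss22022202 → ss220222022202 → ss2202220222022202 → (answer).

ss22022202220222022202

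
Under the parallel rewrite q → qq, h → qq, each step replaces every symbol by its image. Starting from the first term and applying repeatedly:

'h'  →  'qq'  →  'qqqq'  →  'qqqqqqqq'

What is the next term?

Expanding qqqqqqqq: q→qq, q→qq, q→qq, q→qq, q→qq, q→qq, q→qq, q→qq. Concatenated: qq qq qq qq qq qq qq qq.

qqqqqqqqqqqqqqqq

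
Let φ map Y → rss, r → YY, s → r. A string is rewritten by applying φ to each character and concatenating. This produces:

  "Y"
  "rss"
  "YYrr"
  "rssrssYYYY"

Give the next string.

Apply φ to rssrssYYYY symbol by symbol: r→YY, s→r, s→r, r→YY, s→r, s→r, Y→rss, Y→rss, Y→rss, Y→rss; joined: YY r r YY r r rss rss rss rss.

YYrrYYrrrssrssrssrss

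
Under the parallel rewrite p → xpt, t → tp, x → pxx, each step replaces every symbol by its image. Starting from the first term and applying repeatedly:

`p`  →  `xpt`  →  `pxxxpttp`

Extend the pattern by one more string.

xptpxxpxxpxxxpttptpxpt

Expanding pxxxpttp: p→xpt, x→pxx, x→pxx, x→pxx, p→xpt, t→tp, t→tp, p→xpt. Concatenated: xpt pxx pxx pxx xpt tp tp xpt.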